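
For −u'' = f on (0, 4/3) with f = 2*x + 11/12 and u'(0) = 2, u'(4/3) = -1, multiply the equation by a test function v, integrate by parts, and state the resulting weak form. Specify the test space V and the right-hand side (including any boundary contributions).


V = H^1(0, 4/3) (v unrestricted at boundary; u is determined up to an additive constant); weak form: ∫_0^4/3 u'v' dx = ∫_0^4/3 (2*x + 11/12) v dx − v(4/3) − 2·v(0) for all v ∈ V.

Multiply both sides by a test function v and integrate from 0 to 4/3:
  ∫_0^4/3 −u''(x) v(x) dx = ∫_0^4/3 f(x) v(x) dx.
Integrate the LHS by parts once:
  ∫_0^4/3 −u'' v dx = −[u'(x) v(x)]_0^4/3 + ∫_0^4/3 u'(x) v'(x) dx.
Thus ∫_0^4/3 u'(x) v'(x) dx = ∫_0^4/3 f(x) v(x) dx + [u'(x) v(x)]_0^4/3.
Choose V so that boundary terms are either known or forced to vanish.
u has inhomogeneous Neumann u'(0) = 2, u'(4/3) = -1. [u' v]_0^4/3 = (-1)·v(4/3) − (2)·v(0) = − v(4/3) − 2·v(0). Take V = H^1(0, 4/3); boundary term becomes part of RHS.
Weak formulation: find u (satisfying any essential BC) such that ∫_0^4/3 u'(x) v'(x) dx = ∫_0^4/3 f v dx − v(4/3) − 2·v(0) for all v ∈ V (Neumann data are natural BCs: they enter the RHS as boundary terms).
Substituting f(x) = 2*x + 11/12, the right-hand side is ∫_0^4/3 (2*x + 11/12) v dx − v(4/3) − 2·v(0).
Compatibility check (pure Neumann): taking v ≡ 1 ∈ V gives 0 = ∫_0^4/3 f dx + (-1) − (2), i.e. ∫_0^4/3 f dx must equal u'(0) − u'(4/3) = 3. Indeed ∫_0^4/3 (2*x + 11/12) dx = 3, so the data are compatible. The solution is then unique only up to an additive constant (fix it e.g. by requiring ∫_0^4/3 u dx = 0).


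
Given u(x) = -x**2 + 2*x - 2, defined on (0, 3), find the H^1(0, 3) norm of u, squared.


||u||_{H^1}^2 = 138/5

The H^1 norm (squared) on an interval (0, L) is
  ||u||_{H^1}^2 = ∫_0^L u(x)^2 dx + ∫_0^L u'(x)^2 dx.
Compute u'(x) = 2 - 2*x.
Then u(x)^2 = x**4 - 4*x**3 + 8*x**2 - 8*x + 4 and u'(x)^2 = 4*x**2 - 8*x + 4.
Integrate each monomial from 0 to 3 using ∫_0^3 c·x^n dx = c·3^(n+1)/(n+1):
  ∫_0^3 u(x)^2 dx = ∫_0^3 (x^4 - 4*x^3 + 8*x^2 - 8*x + 4) dx. Term by term:
    ∫_0^3 x^4 dx = 243/5;  ∫_0^3 -4*x^3 dx = -81;  ∫_0^3 8*x^2 dx = 72;
    ∫_0^3 -8*x dx = -36;  ∫_0^3 4 dx = 12.
  Sum: 243/5 − 81 + 72 − 36 + 12 = 78/5.
  ∫_0^3 u'(x)^2 dx = ∫_0^3 (4*x^2 - 8*x + 4) dx. Term by term:
    ∫_0^3 4*x^2 dx = 36;  ∫_0^3 -8*x dx = -36;  ∫_0^3 4 dx = 12.
  Sum: 36 − 36 + 12 = 12.
Adding: ||u||_{H^1}^2 = 78/5 + 12 = 138/5.


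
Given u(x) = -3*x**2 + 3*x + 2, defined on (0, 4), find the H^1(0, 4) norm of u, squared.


||u||_{H^1}^2 = 6276/5

The H^1 norm (squared) on an interval (0, L) is
  ||u||_{H^1}^2 = ∫_0^L u(x)^2 dx + ∫_0^L u'(x)^2 dx.
Compute u'(x) = 3 - 6*x.
Then u(x)^2 = 9*x**4 - 18*x**3 - 3*x**2 + 12*x + 4 and u'(x)^2 = 36*x**2 - 36*x + 9.
Integrate each monomial from 0 to 4 using ∫_0^4 c·x^n dx = c·4^(n+1)/(n+1):
  ∫_0^4 u(x)^2 dx = ∫_0^4 (9*x^4 - 18*x^3 - 3*x^2 + 12*x + 4) dx. Term by term:
    ∫_0^4 9*x^4 dx = 9216/5;  ∫_0^4 -18*x^3 dx = -1152;  ∫_0^4 -3*x^2 dx = -64;
    ∫_0^4 12*x dx = 96;  ∫_0^4 4 dx = 16.
  Sum: 9216/5 − 1152 − 64 + 96 + 16 = 3696/5.
  ∫_0^4 u'(x)^2 dx = ∫_0^4 (36*x^2 - 36*x + 9) dx. Term by term:
    ∫_0^4 36*x^2 dx = 768;  ∫_0^4 -36*x dx = -288;  ∫_0^4 9 dx = 36.
  Sum: 768 − 288 + 36 = 516.
Adding: ||u||_{H^1}^2 = 3696/5 + 516 = 6276/5.


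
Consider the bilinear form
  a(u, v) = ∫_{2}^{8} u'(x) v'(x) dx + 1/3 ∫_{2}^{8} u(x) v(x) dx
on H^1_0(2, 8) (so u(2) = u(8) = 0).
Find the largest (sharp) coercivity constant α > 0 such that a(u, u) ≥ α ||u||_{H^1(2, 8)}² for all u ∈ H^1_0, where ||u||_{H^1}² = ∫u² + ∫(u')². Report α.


α = (π^2 + 12)/(π^2 + 36)

Coercivity of a(·,·) on H^1_0(2, 8) means a(u, u) ≥ α ||u||_{H^1}² for every u ∈ H^1_0.
The interval has length L = 6, and Poincaré/coercivity depend only on L. Here a(u, u) = ∫(u')² + (1/3)·∫u².
Here 0 < c = 1/3 < 1. The condition a(u,u) ≥ α||u||_{H^1}² reads (1−α)∫(u')² ≥ (α−c)∫u². Any admissible α is ≤ 1 (rapidly oscillating u have ∫u²/∫(u')² → 0), and α = 1 would force 0 ≥ (1−c)∫u², impossible since c < 1; so 1−α > 0. By the sharp Poincaré inequality on H^1_0 of an interval of length L, ∫(u')² ≥ (π/L)²∫u² with equality for the first sine mode sin(π(x−x₀)/L) (x₀ the left endpoint), so the inequality holds for all u iff (1−α)(π/L)² ≥ α − c, i.e. α ≤ ((π/L)² + c)/((π/L)² + 1) = (1 + c(L/π)²)/(1 + (L/π)²). With (π/L)² = π^2/36 and c = 1/3, the largest admissible constant is α = ((π/L)² + c)/((π/L)² + 1).
Simplifying, α = (π^2 + 12)/(π^2 + 36).


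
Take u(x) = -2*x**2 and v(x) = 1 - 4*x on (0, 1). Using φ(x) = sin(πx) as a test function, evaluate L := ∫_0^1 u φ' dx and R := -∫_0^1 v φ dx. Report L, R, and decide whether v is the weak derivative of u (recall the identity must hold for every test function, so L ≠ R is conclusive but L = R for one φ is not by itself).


LHS = 4/π, RHS = 2/π. No, v is not the weak derivative of u.

u(x) = -2*x**2, classical derivative u'(x) = -4*x.
φ(x) = sin(πx), so φ'(x) = π*cos(π*x).
Note φ(0) = φ(1) = 0, so the boundary term u·φ vanishes.
LHS = ∫_0^1 u(x) φ'(x) dx = ∫_0^1 (-2*π*x^2*cos(π*x)) dx. Term by term:
  ∫_0^1 -2*π*x^2*cos(π*x) dx = 4/π.
So LHS = 4/π.
∫_0^1 v(x) φ(x) dx = ∫_0^1 (-4*x*sin(π*x) + sin(π*x)) dx. Term by term:
  ∫_0^1 -4*x*sin(π*x) dx = -4/π;  ∫_0^1 sin(π*x) dx = 2/π.
Sum: -4/π + 2/π = -2/π.
So RHS = -∫_0^1 v(x) φ(x) dx = 2/π.
LHS − RHS = 2/π ≠ 0, so the identity fails.
(For a valid weak derivative the identity must hold for EVERY test function, in particular this one. The failure shows v is NOT the weak derivative of u.)
Correct weak derivative would be u'(x) = -4*x.


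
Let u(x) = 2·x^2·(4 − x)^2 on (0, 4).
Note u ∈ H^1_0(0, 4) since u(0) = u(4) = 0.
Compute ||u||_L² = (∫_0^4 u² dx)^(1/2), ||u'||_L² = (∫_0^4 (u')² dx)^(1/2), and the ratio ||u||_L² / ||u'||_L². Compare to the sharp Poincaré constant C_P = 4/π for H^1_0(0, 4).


||u||_L² / ||u'||_L² = 2*sqrt(3)/3 < C_P = 4/π.

u(x) = 2·x^2·(4 − x)^2, so u'(x) = 8*x*(x - 4)*(x - 2).
u(x) = 2·x^2·(4 − x)^2 vanishes at x = 0 and x = 4, so u ∈ H^1_0(0, 4). Differentiate via the product rule and integrate the resulting polynomials term by term.
  ∫_0^4 u² dx = ∫_0^4 (4*x^8 - 64*x^7 + 384*x^6 - 1024*x^5 + 1024*x^4) dx. Term by term:
    ∫_0^4 4*x^8 dx = 1048576/9;  ∫_0^4 -64*x^7 dx = -524288;  ∫_0^4 384*x^6 dx = 6291456/7;
    ∫_0^4 -1024*x^5 dx = -2097152/3;  ∫_0^4 1024*x^4 dx = 1048576/5.
  Sum: 1048576/9 − 524288 + 6291456/7 − 2097152/3 + 1048576/5 = 524288/315.
  ∫_0^4 (u')² dx = ∫_0^4 (64*x^6 - 768*x^5 + 3328*x^4 - 6144*x^3 + 4096*x^2) dx. Term by term:
    ∫_0^4 64*x^6 dx = 1048576/7;  ∫_0^4 -768*x^5 dx = -524288;  ∫_0^4 3328*x^4 dx = 3407872/5;
    ∫_0^4 -6144*x^3 dx = -393216;  ∫_0^4 4096*x^2 dx = 262144/3.
  Sum: 1048576/7 − 524288 + 3407872/5 − 393216 + 262144/3 = 131072/105.
∫_0^4 u² dx = 524288/315, so ||u||_L² = 512*sqrt(70)/105.
∫_0^4 (u')² dx = 131072/105, so ||u'||_L² = 256*sqrt(210)/105.
Ratio ||u||_L² / ||u'||_L² = 2*sqrt(3)/3.
Sharp Poincaré constant on H^1_0(0, 4) is C_P = L/π = 4/π, achieved by sin(π/4·x).
A polynomial bump cannot attain the sharp Poincaré constant (only the first sine eigenfunction does), so the ratio is strictly less than C_P, consistent with ||u||_L² ≤ C_P ||u'||_L².


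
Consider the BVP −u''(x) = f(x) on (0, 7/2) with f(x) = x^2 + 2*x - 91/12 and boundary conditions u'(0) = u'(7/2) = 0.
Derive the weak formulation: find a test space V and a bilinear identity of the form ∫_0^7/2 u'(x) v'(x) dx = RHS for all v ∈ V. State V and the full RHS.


V = H^1(0, 7/2) (no boundary constraint on v; u is determined up to an additive constant); weak form: ∫_0^7/2 u'v' dx = ∫_0^7/2 (x^2 + 2*x - 91/12) v dx for all v ∈ V.

Multiply both sides by a test function v and integrate from 0 to 7/2:
  ∫_0^7/2 −u''(x) v(x) dx = ∫_0^7/2 f(x) v(x) dx.
Integrate the LHS by parts once:
  ∫_0^7/2 −u'' v dx = −[u'(x) v(x)]_0^7/2 + ∫_0^7/2 u'(x) v'(x) dx.
Thus ∫_0^7/2 u'(x) v'(x) dx = ∫_0^7/2 f(x) v(x) dx + [u'(x) v(x)]_0^7/2.
Choose V so that boundary terms are either known or forced to vanish.
u has homogeneous Neumann: u'(0) = u'(7/2) = 0. So [u' v]_0^7/2 = 0·v(7/2) − 0·v(0) = 0 for any v; take V = H^1(0, 7/2).
Weak formulation: find u (satisfying any essential BC) such that ∫_0^7/2 u'(x) v'(x) dx = ∫_0^7/2 f v dx for all v ∈ V (homogeneous Neumann, so boundary terms vanish).
Substituting f(x) = x^2 + 2*x - 91/12, the right-hand side is ∫_0^7/2 (x^2 + 2*x - 91/12) v dx.
Compatibility check (pure Neumann): taking v ≡ 1 ∈ V gives 0 = ∫_0^7/2 f dx + (0) − (0), i.e. ∫_0^7/2 f dx must equal u'(0) − u'(7/2) = 0. Indeed ∫_0^7/2 (x^2 + 2*x - 91/12) dx = 0, so the data are compatible. The solution is then unique only up to an additive constant (fix it e.g. by requiring ∫_0^7/2 u dx = 0).


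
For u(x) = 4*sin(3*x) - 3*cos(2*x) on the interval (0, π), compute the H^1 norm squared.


||u||_{H^1(0,π)}^2 = -144 + 205*π/2

u'(x) = 6*sin(2*x) + 12*cos(3*x).
Expand u² and (u')² and integrate term by term on (0, π), using: for integers n ≥ 1, ∫_0^π sin²(nx) dx = ∫_0^π cos²(nx) dx = π/2; for n ≠ n', ∫_0^π sin(nx)sin(n'x) dx = ∫_0^π cos(nx)cos(n'x) dx = 0; and by product-to-sum, ∫_0^π sin(nx)cos(n'x) dx = ½∫_0^π [sin((n+n')x) + sin((n−n')x)] dx, which is 0 when n+n' is even and 2n/(n²−n'²) when n+n' is odd (it need not vanish on (0, π)).
  u² squared terms: (-3)²·∫cos(2x)² dx = 9·π/2 = 9*π/2;  (4)²·∫sin(3x)² dx = 16·π/2 = 8*π.
  u² cross terms: 2·(-3)·(4)·∫cos(2x)·sin(3x) dx = -24·(6/5) = -144/5.
  So ∫_0^π u² dx = 9*π/2 + 8*π − 144/5 = -144/5 + 25*π/2.
  (u')² squared terms: (6)²·∫sin(2x)² dx = 36·π/2 = 18*π;  (12)²·∫cos(3x)² dx = 144·π/2 = 72*π.
  (u')² cross terms: 2·(6)·(12)·∫sin(2x)·cos(3x) dx = 144·(-4/5) = -576/5.
  So ∫_0^π (u')² dx = 18*π + 72*π − 576/5 = -576/5 + 90*π.
||u||_{H^1}^2 = (-144/5 + 25*π/2) + (-576/5 + 90*π) = -144 + 205*π/2.


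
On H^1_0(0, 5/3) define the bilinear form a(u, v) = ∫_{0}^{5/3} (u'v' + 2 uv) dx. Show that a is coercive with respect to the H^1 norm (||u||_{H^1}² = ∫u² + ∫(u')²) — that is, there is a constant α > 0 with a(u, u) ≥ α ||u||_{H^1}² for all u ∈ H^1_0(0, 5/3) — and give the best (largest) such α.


α = 1

Coercivity of a(·,·) on H^1_0(0, 5/3) means a(u, u) ≥ α ||u||_{H^1}² for every u ∈ H^1_0.
The interval has length L = 5/3, and Poincaré/coercivity depend only on L. Here a(u, u) = ∫(u')² + (2)·∫u².
Here c = 2 ≥ 1, so a(u,u) = ∫(u')² + c∫u² ≥ ∫(u')² + ∫u² = ||u||_{H^1}², i.e. α = 1 works. No larger α is possible: a(u,u) ≥ α||u||_{H^1}² means (1−α)∫(u')² ≥ (α−c)∫u², and for the modes u_n = sin(nπ(x−x₀)/L) (x₀ the left endpoint) one has ∫u_n²/∫(u_n')² = (L/(nπ))² → 0, so a(u_n,u_n)/||u_n||_{H^1}² → 1. Hence the optimal constant is α = 1.
Therefore α = 1.


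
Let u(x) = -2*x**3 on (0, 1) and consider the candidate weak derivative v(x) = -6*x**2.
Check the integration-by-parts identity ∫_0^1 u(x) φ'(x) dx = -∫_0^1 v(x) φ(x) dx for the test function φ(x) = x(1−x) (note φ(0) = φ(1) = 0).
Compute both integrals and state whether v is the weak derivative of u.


LHS = 3/10, RHS = 3/10. Yes, v = u' weakly.

u(x) = -2*x**3, classical derivative u'(x) = -6*x**2.
φ(x) = x(1−x), so φ'(x) = 1 - 2*x.
Note φ(0) = φ(1) = 0, so the boundary term u·φ vanishes.
LHS = ∫_0^1 u(x) φ'(x) dx = ∫_0^1 (4*x^4 - 2*x^3) dx. Term by term:
  ∫_0^1 4*x^4 dx = 4/5;  ∫_0^1 -2*x^3 dx = -1/2.
Sum: 4/5 − 1/2 = 3/10.
So LHS = 3/10.
∫_0^1 v(x) φ(x) dx = ∫_0^1 (6*x^4 - 6*x^3) dx. Term by term:
  ∫_0^1 6*x^4 dx = 6/5;  ∫_0^1 -6*x^3 dx = -3/2.
Sum: 6/5 − 3/2 = -3/10.
So RHS = -∫_0^1 v(x) φ(x) dx = 3/10.
LHS = RHS, so the identity holds for this test φ.
Moreover u is smooth here and v(x) = u'(x) = -6*x**2 pointwise, so the identity holds for every test function. Hence v is the weak derivative of u.


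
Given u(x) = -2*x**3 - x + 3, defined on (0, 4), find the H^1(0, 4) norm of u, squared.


||u||_{H^1}^2 = 358168/21

The H^1 norm (squared) on an interval (0, L) is
  ||u||_{H^1}^2 = ∫_0^L u(x)^2 dx + ∫_0^L u'(x)^2 dx.
Compute u'(x) = -6*x**2 - 1.
Then u(x)^2 = 4*x**6 + 4*x**4 - 12*x**3 + x**2 - 6*x + 9 and u'(x)^2 = 36*x**4 + 12*x**2 + 1.
Integrate each monomial from 0 to 4 using ∫_0^4 c·x^n dx = c·4^(n+1)/(n+1):
  ∫_0^4 u(x)^2 dx = ∫_0^4 (4*x^6 + 4*x^4 - 12*x^3 + x^2 - 6*x + 9) dx. Term by term:
    ∫_0^4 4*x^6 dx = 65536/7;  ∫_0^4 4*x^4 dx = 4096/5;  ∫_0^4 -12*x^3 dx = -768;
    ∫_0^4 x^2 dx = 64/3;  ∫_0^4 -6*x dx = -48;  ∫_0^4 9 dx = 36.
  Sum: 65536/7 + 4096/5 − 768 + 64/3 − 48 + 36 = 989396/105.
  ∫_0^4 u'(x)^2 dx = ∫_0^4 (36*x^4 + 12*x^2 + 1) dx. Term by term:
    ∫_0^4 36*x^4 dx = 36864/5;  ∫_0^4 12*x^2 dx = 256;  ∫_0^4 1 dx = 4.
  Sum: 36864/5 + 256 + 4 = 38164/5.
Adding: ||u||_{H^1}^2 = 989396/105 + 38164/5 = 358168/21.


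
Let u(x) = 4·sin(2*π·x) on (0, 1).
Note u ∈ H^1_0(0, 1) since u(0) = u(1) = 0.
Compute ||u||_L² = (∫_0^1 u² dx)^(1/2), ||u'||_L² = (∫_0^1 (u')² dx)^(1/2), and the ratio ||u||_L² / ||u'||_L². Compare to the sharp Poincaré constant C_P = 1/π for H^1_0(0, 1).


||u||_L² / ||u'||_L² = 1/(2*π) < C_P = 1/π.

u(x) = 4·sin(2*π·x), so u'(x) = 8*π*cos(2*π*x).
Writing u(x) = A·sin(kπx/L) with A = 4 and k = 2, use ∫_0^L sin²(kπx/L) dx = L/2 and ∫_0^L cos²(kπx/L) dx = L/2.
u² = 16·sin²(2*π·x) and (u')² = 64*π^2·cos²(2*π·x), and each of sin², cos² integrates to L/2 = 1/2 over (0, 1).
∫_0^1 u² dx = 8, so ||u||_L² = 2*sqrt(2).
∫_0^1 (u')² dx = 32*π^2, so ||u'||_L² = 4*sqrt(2)*π.
Ratio ||u||_L² / ||u'||_L² = 1/(2*π).
Sharp Poincaré constant on H^1_0(0, 1) is C_P = L/π = 1/π, achieved by sin(π·x).
This is the k = 2 harmonic; the ratio L/(kπ) is strictly less than C_P = L/π, consistent with the sharp inequality ||u||_L² ≤ C_P ||u'||_L².


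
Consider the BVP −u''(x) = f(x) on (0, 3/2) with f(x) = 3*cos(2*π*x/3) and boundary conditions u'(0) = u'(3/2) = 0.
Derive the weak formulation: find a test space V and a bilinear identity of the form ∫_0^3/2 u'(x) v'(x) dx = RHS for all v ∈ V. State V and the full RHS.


V = H^1(0, 3/2) (no boundary constraint on v; u is determined up to an additive constant); weak form: ∫_0^3/2 u'v' dx = ∫_0^3/2 (3*cos(2*π*x/3)) v dx for all v ∈ V.

Multiply both sides by a test function v and integrate from 0 to 3/2:
  ∫_0^3/2 −u''(x) v(x) dx = ∫_0^3/2 f(x) v(x) dx.
Integrate the LHS by parts once:
  ∫_0^3/2 −u'' v dx = −[u'(x) v(x)]_0^3/2 + ∫_0^3/2 u'(x) v'(x) dx.
Thus ∫_0^3/2 u'(x) v'(x) dx = ∫_0^3/2 f(x) v(x) dx + [u'(x) v(x)]_0^3/2.
Choose V so that boundary terms are either known or forced to vanish.
u has homogeneous Neumann: u'(0) = u'(3/2) = 0. So [u' v]_0^3/2 = 0·v(3/2) − 0·v(0) = 0 for any v; take V = H^1(0, 3/2).
Weak formulation: find u (satisfying any essential BC) such that ∫_0^3/2 u'(x) v'(x) dx = ∫_0^3/2 f v dx for all v ∈ V (homogeneous Neumann, so boundary terms vanish).
Substituting f(x) = 3*cos(2*π*x/3), the right-hand side is ∫_0^3/2 (3*cos(2*π*x/3)) v dx.
Compatibility check (pure Neumann): taking v ≡ 1 ∈ V gives 0 = ∫_0^3/2 f dx + (0) − (0), i.e. ∫_0^3/2 f dx must equal u'(0) − u'(3/2) = 0. Indeed ∫_0^3/2 (3*cos(2*π*x/3)) dx = 0, so the data are compatible. The solution is then unique only up to an additive constant (fix it e.g. by requiring ∫_0^3/2 u dx = 0).


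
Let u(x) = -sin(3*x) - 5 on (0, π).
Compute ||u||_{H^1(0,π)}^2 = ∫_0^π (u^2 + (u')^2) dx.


||u||_{H^1(0,π)}^2 = 20/3 + 30*π

u'(x) = -3*cos(3*x).
Expand u² and (u')² and integrate term by term on (0, π), using: for integers n ≥ 1, ∫_0^π sin²(nx) dx = ∫_0^π cos²(nx) dx = π/2; for n ≠ n', ∫_0^π sin(nx)sin(n'x) dx = ∫_0^π cos(nx)cos(n'x) dx = 0; and by product-to-sum, ∫_0^π sin(nx)cos(n'x) dx = ½∫_0^π [sin((n+n')x) + sin((n−n')x)] dx, which is 0 when n+n' is even and 2n/(n²−n'²) when n+n' is odd (it need not vanish on (0, π)). For the constant mode: ∫_0^π 1 dx = π, ∫_0^π cos(nx) dx = 0, ∫_0^π sin(nx) dx = (1−(−1)^n)/n.
  u² squared terms: (-5)²·∫1 dx = 25·π = 25*π;  (-1)²·∫sin(3x)² dx = 1·π/2 = π/2.
  u² cross terms: 2·(-5)·(-1)·∫1·sin(3x) dx = 10·(2/3) = 20/3.
  So ∫_0^π u² dx = 25*π + π/2 + 20/3 = 20/3 + 51*π/2.
  (u')² squared terms: (-3)²·∫cos(3x)² dx = 9·π/2 = 9*π/2.
  So ∫_0^π (u')² dx = 9*π/2.
||u||_{H^1}^2 = (20/3 + 51*π/2) + (9*π/2) = 20/3 + 30*π.


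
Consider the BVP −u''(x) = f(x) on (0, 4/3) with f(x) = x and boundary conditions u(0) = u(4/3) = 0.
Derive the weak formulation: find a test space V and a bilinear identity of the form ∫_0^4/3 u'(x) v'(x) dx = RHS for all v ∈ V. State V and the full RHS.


V = H^1_0(0, 4/3) (so v(0) = v(4/3) = 0); weak form: ∫_0^4/3 u'v' dx = ∫_0^4/3 (x) v dx for all v ∈ V.

Multiply both sides by a test function v and integrate from 0 to 4/3:
  ∫_0^4/3 −u''(x) v(x) dx = ∫_0^4/3 f(x) v(x) dx.
Integrate the LHS by parts once:
  ∫_0^4/3 −u'' v dx = −[u'(x) v(x)]_0^4/3 + ∫_0^4/3 u'(x) v'(x) dx.
Thus ∫_0^4/3 u'(x) v'(x) dx = ∫_0^4/3 f(x) v(x) dx + [u'(x) v(x)]_0^4/3.
Choose V so that boundary terms are either known or forced to vanish.
u is Dirichlet: u(0) = u(4/3) = 0. Let V = H^1_0(0, 4/3); then v(0) = v(4/3) = 0, and [u' v]_0^4/3 = 0.
Weak formulation: find u (satisfying any essential BC) such that ∫_0^4/3 u'(x) v'(x) dx = ∫_0^4/3 f v dx for all v ∈ V.
Substituting f(x) = x, the right-hand side is ∫_0^4/3 (x) v dx.


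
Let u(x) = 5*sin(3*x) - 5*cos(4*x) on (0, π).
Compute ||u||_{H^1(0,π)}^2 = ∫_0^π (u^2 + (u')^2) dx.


||u||_{H^1(0,π)}^2 = 5100/7 + 675*π/2

u'(x) = 20*sin(4*x) + 15*cos(3*x).
Expand u² and (u')² and integrate term by term on (0, π), using: for integers n ≥ 1, ∫_0^π sin²(nx) dx = ∫_0^π cos²(nx) dx = π/2; for n ≠ n', ∫_0^π sin(nx)sin(n'x) dx = ∫_0^π cos(nx)cos(n'x) dx = 0; and by product-to-sum, ∫_0^π sin(nx)cos(n'x) dx = ½∫_0^π [sin((n+n')x) + sin((n−n')x)] dx, which is 0 when n+n' is even and 2n/(n²−n'²) when n+n' is odd (it need not vanish on (0, π)).
  u² squared terms: (-5)²·∫cos(4x)² dx = 25·π/2 = 25*π/2;  (5)²·∫sin(3x)² dx = 25·π/2 = 25*π/2.
  u² cross terms: 2·(-5)·(5)·∫cos(4x)·sin(3x) dx = -50·(-6/7) = 300/7.
  So ∫_0^π u² dx = 25*π/2 + 25*π/2 + 300/7 = 300/7 + 25*π.
  (u')² squared terms: (15)²·∫cos(3x)² dx = 225·π/2 = 225*π/2;  (20)²·∫sin(4x)² dx = 400·π/2 = 200*π.
  (u')² cross terms: 2·(15)·(20)·∫cos(3x)·sin(4x) dx = 600·(8/7) = 4800/7.
  So ∫_0^π (u')² dx = 225*π/2 + 200*π + 4800/7 = 4800/7 + 625*π/2.
||u||_{H^1}^2 = (300/7 + 25*π) + (4800/7 + 625*π/2) = 5100/7 + 675*π/2.


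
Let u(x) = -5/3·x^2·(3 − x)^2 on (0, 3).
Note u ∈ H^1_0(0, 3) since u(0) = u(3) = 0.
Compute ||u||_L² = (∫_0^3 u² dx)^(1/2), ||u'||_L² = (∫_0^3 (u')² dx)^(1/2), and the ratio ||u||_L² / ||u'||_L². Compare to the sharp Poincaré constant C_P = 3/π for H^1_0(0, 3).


||u||_L² / ||u'||_L² = sqrt(3)/2 < C_P = 3/π.

u(x) = -5/3·x^2·(3 − x)^2, so u'(x) = 10*x*(x*(3 - x) - (x - 3)^2)/3.
u(x) = -5/3·x^2·(3 − x)^2 vanishes at x = 0 and x = 3, so u ∈ H^1_0(0, 3). Differentiate via the product rule and integrate the resulting polynomials term by term.
  ∫_0^3 u² dx = ∫_0^3 (25*x^8/9 - 100*x^7/3 + 150*x^6 - 300*x^5 + 225*x^4) dx. Term by term:
    ∫_0^3 25*x^8/9 dx = 6075;  ∫_0^3 -100*x^7/3 dx = -54675/2;  ∫_0^3 150*x^6 dx = 328050/7;
    ∫_0^3 -300*x^5 dx = -36450;  ∫_0^3 225*x^4 dx = 10935.
  Sum: 6075 − 54675/2 + 328050/7 − 36450 + 10935 = 1215/14.
  ∫_0^3 (u')² dx = ∫_0^3 (400*x^6/9 - 400*x^5 + 1300*x^4 - 1800*x^3 + 900*x^2) dx. Term by term:
    ∫_0^3 400*x^6/9 dx = 97200/7;  ∫_0^3 -400*x^5 dx = -48600;  ∫_0^3 1300*x^4 dx = 63180;
    ∫_0^3 -1800*x^3 dx = -36450;  ∫_0^3 900*x^2 dx = 8100.
  Sum: 97200/7 − 48600 + 63180 − 36450 + 8100 = 810/7.
∫_0^3 u² dx = 1215/14, so ||u||_L² = 9*sqrt(210)/14.
∫_0^3 (u')² dx = 810/7, so ||u'||_L² = 9*sqrt(70)/7.
Ratio ||u||_L² / ||u'||_L² = sqrt(3)/2.
Sharp Poincaré constant on H^1_0(0, 3) is C_P = L/π = 3/π, achieved by sin(π/3·x).
A polynomial bump cannot attain the sharp Poincaré constant (only the first sine eigenfunction does), so the ratio is strictly less than C_P, consistent with ||u||_L² ≤ C_P ||u'||_L².


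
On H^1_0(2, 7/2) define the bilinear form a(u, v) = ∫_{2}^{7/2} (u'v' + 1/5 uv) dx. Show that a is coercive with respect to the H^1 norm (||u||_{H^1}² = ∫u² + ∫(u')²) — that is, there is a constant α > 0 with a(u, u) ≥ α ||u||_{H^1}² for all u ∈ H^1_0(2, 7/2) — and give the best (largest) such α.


α = (9 + 20*π^2)/(5*(9 + 4*π^2))

Coercivity of a(·,·) on H^1_0(2, 7/2) means a(u, u) ≥ α ||u||_{H^1}² for every u ∈ H^1_0.
The interval has length L = 3/2, and Poincaré/coercivity depend only on L. Here a(u, u) = ∫(u')² + (1/5)·∫u².
Here 0 < c = 1/5 < 1. The condition a(u,u) ≥ α||u||_{H^1}² reads (1−α)∫(u')² ≥ (α−c)∫u². Any admissible α is ≤ 1 (rapidly oscillating u have ∫u²/∫(u')² → 0), and α = 1 would force 0 ≥ (1−c)∫u², impossible since c < 1; so 1−α > 0. By the sharp Poincaré inequality on H^1_0 of an interval of length L, ∫(u')² ≥ (π/L)²∫u² with equality for the first sine mode sin(π(x−x₀)/L) (x₀ the left endpoint), so the inequality holds for all u iff (1−α)(π/L)² ≥ α − c, i.e. α ≤ ((π/L)² + c)/((π/L)² + 1) = (1 + c(L/π)²)/(1 + (L/π)²). With (π/L)² = 4*π^2/9 and c = 1/5, the largest admissible constant is α = ((π/L)² + c)/((π/L)² + 1).
Simplifying, α = (9 + 20*π^2)/(5*(9 + 4*π^2)).


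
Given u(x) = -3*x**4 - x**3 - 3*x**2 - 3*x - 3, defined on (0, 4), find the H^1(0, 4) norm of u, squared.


||u||_{H^1}^2 = 28249128/35

The H^1 norm (squared) on an interval (0, L) is
  ||u||_{H^1}^2 = ∫_0^L u(x)^2 dx + ∫_0^L u'(x)^2 dx.
Compute u'(x) = -12*x**3 - 3*x**2 - 6*x - 3.
Then u(x)^2 = 9*x**8 + 6*x**7 + 19*x**6 + 24*x**5 + 33*x**4 + 24*x**3 + 27*x**2 + 18*x + 9 and u'(x)^2 = 144*x**6 + 72*x**5 + 153*x**4 + 108*x**3 + 54*x**2 + 36*x + 9.
Integrate each monomial from 0 to 4 using ∫_0^4 c·x^n dx = c·4^(n+1)/(n+1):
  ∫_0^4 u(x)^2 dx = ∫_0^4 (9*x^8 + 6*x^7 + 19*x^6 + 24*x^5 + 33*x^4 + 24*x^3 + 27*x^2 + 18*x + 9) dx. Term by term:
    ∫_0^4 9*x^8 dx = 262144;  ∫_0^4 6*x^7 dx = 49152;  ∫_0^4 19*x^6 dx = 311296/7;
    ∫_0^4 24*x^5 dx = 16384;  ∫_0^4 33*x^4 dx = 33792/5;  ∫_0^4 24*x^3 dx = 1536;
    ∫_0^4 27*x^2 dx = 576;  ∫_0^4 18*x dx = 144;  ∫_0^4 9 dx = 36.
  Sum: 262144 + 49152 + 311296/7 + 16384 + 33792/5 + 1536 + 576 + 144 + 36 = 13342044/35.
  ∫_0^4 u'(x)^2 dx = ∫_0^4 (144*x^6 + 72*x^5 + 153*x^4 + 108*x^3 + 54*x^2 + 36*x + 9) dx. Term by term:
    ∫_0^4 144*x^6 dx = 2359296/7;  ∫_0^4 72*x^5 dx = 49152;  ∫_0^4 153*x^4 dx = 156672/5;
    ∫_0^4 108*x^3 dx = 6912;  ∫_0^4 54*x^2 dx = 1152;  ∫_0^4 36*x dx = 288;
    ∫_0^4 9 dx = 36.
  Sum: 2359296/7 + 49152 + 156672/5 + 6912 + 1152 + 288 + 36 = 14907084/35.
Adding: ||u||_{H^1}^2 = 13342044/35 + 14907084/35 = 28249128/35.


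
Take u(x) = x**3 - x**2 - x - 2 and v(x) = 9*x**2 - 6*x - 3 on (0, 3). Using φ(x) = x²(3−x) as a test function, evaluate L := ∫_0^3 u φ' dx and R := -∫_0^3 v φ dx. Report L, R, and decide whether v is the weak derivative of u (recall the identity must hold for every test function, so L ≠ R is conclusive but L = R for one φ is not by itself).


LHS = -837/20, RHS = -2511/20. No, v is not the weak derivative of u.

u(x) = x**3 - x**2 - x - 2, classical derivative u'(x) = 3*x**2 - 2*x - 1.
φ(x) = x²(3−x), so φ'(x) = 3*x*(2 - x).
Note φ(0) = φ(3) = 0, so the boundary term u·φ vanishes.
LHS = ∫_0^3 u(x) φ'(x) dx = ∫_0^3 (-3*x^5 + 9*x^4 - 3*x^3 - 12*x) dx. Term by term:
  ∫_0^3 -3*x^5 dx = -729/2;  ∫_0^3 9*x^4 dx = 2187/5;  ∫_0^3 -3*x^3 dx = -243/4;
  ∫_0^3 -12*x dx = -54.
Sum: -729/2 + 2187/5 − 243/4 − 54 = -837/20.
So LHS = -837/20.
∫_0^3 v(x) φ(x) dx = ∫_0^3 (-9*x^5 + 33*x^4 - 15*x^3 - 9*x^2) dx. Term by term:
  ∫_0^3 -9*x^5 dx = -2187/2;  ∫_0^3 33*x^4 dx = 8019/5;  ∫_0^3 -15*x^3 dx = -1215/4;
  ∫_0^3 -9*x^2 dx = -81.
Sum: -2187/2 + 8019/5 − 1215/4 − 81 = 2511/20.
So RHS = -∫_0^3 v(x) φ(x) dx = -2511/20.
LHS − RHS = 837/10 ≠ 0, so the identity fails.
(For a valid weak derivative the identity must hold for EVERY test function, in particular this one. The failure shows v is NOT the weak derivative of u.)
Correct weak derivative would be u'(x) = 3*x**2 - 2*x - 1.


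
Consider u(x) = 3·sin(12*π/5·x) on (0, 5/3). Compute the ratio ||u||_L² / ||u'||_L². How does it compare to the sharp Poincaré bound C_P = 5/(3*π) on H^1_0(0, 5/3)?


||u||_L² / ||u'||_L² = 5/(12*π) < C_P = 5/(3*π).

u(x) = 3·sin(12*π/5·x), so u'(x) = 36*π*cos(12*π*x/5)/5.
Writing u(x) = A·sin(kπx/L) with A = 3 and k = 4, use ∫_0^L sin²(kπx/L) dx = L/2 and ∫_0^L cos²(kπx/L) dx = L/2.
u² = 9·sin²(12*π/5·x) and (u')² = 1296*π^2/25·cos²(12*π/5·x), and each of sin², cos² integrates to L/2 = 5/6 over (0, 5/3).
∫_0^5/3 u² dx = 15/2, so ||u||_L² = sqrt(30)/2.
∫_0^5/3 (u')² dx = 216*π^2/5, so ||u'||_L² = 6*sqrt(30)*π/5.
Ratio ||u||_L² / ||u'||_L² = 5/(12*π).
Sharp Poincaré constant on H^1_0(0, 5/3) is C_P = L/π = 5/(3*π), achieved by sin(3*π/5·x).
This is the k = 4 harmonic; the ratio L/(kπ) is strictly less than C_P = L/π, consistent with the sharp inequality ||u||_L² ≤ C_P ||u'||_L².


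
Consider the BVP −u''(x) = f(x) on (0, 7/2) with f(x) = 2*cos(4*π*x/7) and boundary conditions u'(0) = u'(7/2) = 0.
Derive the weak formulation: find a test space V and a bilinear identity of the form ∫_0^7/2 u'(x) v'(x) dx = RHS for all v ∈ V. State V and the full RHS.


V = H^1(0, 7/2) (no boundary constraint on v; u is determined up to an additive constant); weak form: ∫_0^7/2 u'v' dx = ∫_0^7/2 (2*cos(4*π*x/7)) v dx for all v ∈ V.

Multiply both sides by a test function v and integrate from 0 to 7/2:
  ∫_0^7/2 −u''(x) v(x) dx = ∫_0^7/2 f(x) v(x) dx.
Integrate the LHS by parts once:
  ∫_0^7/2 −u'' v dx = −[u'(x) v(x)]_0^7/2 + ∫_0^7/2 u'(x) v'(x) dx.
Thus ∫_0^7/2 u'(x) v'(x) dx = ∫_0^7/2 f(x) v(x) dx + [u'(x) v(x)]_0^7/2.
Choose V so that boundary terms are either known or forced to vanish.
u has homogeneous Neumann: u'(0) = u'(7/2) = 0. So [u' v]_0^7/2 = 0·v(7/2) − 0·v(0) = 0 for any v; take V = H^1(0, 7/2).
Weak formulation: find u (satisfying any essential BC) such that ∫_0^7/2 u'(x) v'(x) dx = ∫_0^7/2 f v dx for all v ∈ V (homogeneous Neumann, so boundary terms vanish).
Substituting f(x) = 2*cos(4*π*x/7), the right-hand side is ∫_0^7/2 (2*cos(4*π*x/7)) v dx.
Compatibility check (pure Neumann): taking v ≡ 1 ∈ V gives 0 = ∫_0^7/2 f dx + (0) − (0), i.e. ∫_0^7/2 f dx must equal u'(0) − u'(7/2) = 0. Indeed ∫_0^7/2 (2*cos(4*π*x/7)) dx = 0, so the data are compatible. The solution is then unique only up to an additive constant (fix it e.g. by requiring ∫_0^7/2 u dx = 0).


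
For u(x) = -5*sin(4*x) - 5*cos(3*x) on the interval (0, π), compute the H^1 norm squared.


||u||_{H^1(0,π)}^2 = 4000/7 + 675*π/2

u'(x) = 15*sin(3*x) - 20*cos(4*x).
Expand u² and (u')² and integrate term by term on (0, π), using: for integers n ≥ 1, ∫_0^π sin²(nx) dx = ∫_0^π cos²(nx) dx = π/2; for n ≠ n', ∫_0^π sin(nx)sin(n'x) dx = ∫_0^π cos(nx)cos(n'x) dx = 0; and by product-to-sum, ∫_0^π sin(nx)cos(n'x) dx = ½∫_0^π [sin((n+n')x) + sin((n−n')x)] dx, which is 0 when n+n' is even and 2n/(n²−n'²) when n+n' is odd (it need not vanish on (0, π)).
  u² squared terms: (-5)²·∫cos(3x)² dx = 25·π/2 = 25*π/2;  (-5)²·∫sin(4x)² dx = 25·π/2 = 25*π/2.
  u² cross terms: 2·(-5)·(-5)·∫cos(3x)·sin(4x) dx = 50·(8/7) = 400/7.
  So ∫_0^π u² dx = 25*π/2 + 25*π/2 + 400/7 = 400/7 + 25*π.
  (u')² squared terms: (-20)²·∫cos(4x)² dx = 400·π/2 = 200*π;  (15)²·∫sin(3x)² dx = 225·π/2 = 225*π/2.
  (u')² cross terms: 2·(-20)·(15)·∫cos(4x)·sin(3x) dx = -600·(-6/7) = 3600/7.
  So ∫_0^π (u')² dx = 200*π + 225*π/2 + 3600/7 = 3600/7 + 625*π/2.
||u||_{H^1}^2 = (400/7 + 25*π) + (3600/7 + 625*π/2) = 4000/7 + 675*π/2.


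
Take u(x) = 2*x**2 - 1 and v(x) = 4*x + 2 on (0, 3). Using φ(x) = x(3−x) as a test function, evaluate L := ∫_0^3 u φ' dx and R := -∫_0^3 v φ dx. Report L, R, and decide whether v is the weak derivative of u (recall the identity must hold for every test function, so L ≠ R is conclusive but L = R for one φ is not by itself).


LHS = -27, RHS = -36. No, v is not the weak derivative of u.

u(x) = 2*x**2 - 1, classical derivative u'(x) = 4*x.
φ(x) = x(3−x), so φ'(x) = 3 - 2*x.
Note φ(0) = φ(3) = 0, so the boundary term u·φ vanishes.
LHS = ∫_0^3 u(x) φ'(x) dx = ∫_0^3 (-4*x^3 + 6*x^2 + 2*x - 3) dx. Term by term:
  ∫_0^3 -4*x^3 dx = -81;  ∫_0^3 6*x^2 dx = 54;  ∫_0^3 2*x dx = 9;
  ∫_0^3 -3 dx = -9.
Sum: -81 + 54 + 9 − 9 = -27.
So LHS = -27.
∫_0^3 v(x) φ(x) dx = ∫_0^3 (-4*x^3 + 10*x^2 + 6*x) dx. Term by term:
  ∫_0^3 -4*x^3 dx = -81;  ∫_0^3 10*x^2 dx = 90;  ∫_0^3 6*x dx = 27.
Sum: -81 + 90 + 27 = 36.
So RHS = -∫_0^3 v(x) φ(x) dx = -36.
LHS − RHS = 9 ≠ 0, so the identity fails.
(For a valid weak derivative the identity must hold for EVERY test function, in particular this one. The failure shows v is NOT the weak derivative of u.)
Correct weak derivative would be u'(x) = 4*x.


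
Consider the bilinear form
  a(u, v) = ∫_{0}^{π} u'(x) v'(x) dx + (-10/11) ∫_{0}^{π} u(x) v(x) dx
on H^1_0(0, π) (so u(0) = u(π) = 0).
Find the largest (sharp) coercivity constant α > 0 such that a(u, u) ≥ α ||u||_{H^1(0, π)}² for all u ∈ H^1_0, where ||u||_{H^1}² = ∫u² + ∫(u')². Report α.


α = 1/22

Coercivity of a(·,·) on H^1_0(0, π) means a(u, u) ≥ α ||u||_{H^1}² for every u ∈ H^1_0.
The interval has length L = π, and Poincaré/coercivity depend only on L. Here a(u, u) = ∫(u')² + (-10/11)·∫u².
Here c = -10/11 < 0 with |c| < (π/L)² = 1, so coercivity still holds. The condition a(u,u) ≥ α||u||_{H^1}² reads (1−α)∫(u')² ≥ (α−c)∫u². Any admissible α is ≤ 1 (rapidly oscillating u have ∫u²/∫(u')² → 0), and α = 1 would force 0 ≥ (1−c)∫u², impossible since c < 1; so 1−α > 0. By the sharp Poincaré inequality on H^1_0 of an interval of length L, ∫(u')² ≥ (π/L)²∫u² with equality for the first sine mode sin(π(x−x₀)/L) (x₀ the left endpoint), so the inequality holds for all u iff (1−α)(π/L)² ≥ α − c, i.e. α ≤ ((π/L)² + c)/((π/L)² + 1) = (1 + c(L/π)²)/(1 + (L/π)²). (Direct route, valid since c ≤ 0: Poincaré gives c∫u² ≥ c(L/π)²∫(u')², so a(u,u) ≥ (1 + c(L/π)²)∫(u')², while ||u||_{H^1}² ≤ (1 + (L/π)²)∫(u')²; dividing yields the same α.) With (π/L)² = 1 and c = -10/11, the largest admissible constant is α = ((π/L)² + c)/((π/L)² + 1).
Simplifying, α = 1/22.


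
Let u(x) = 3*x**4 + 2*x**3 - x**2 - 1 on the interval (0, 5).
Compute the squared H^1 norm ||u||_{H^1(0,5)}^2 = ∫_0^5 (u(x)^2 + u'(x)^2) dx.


||u||_{H^1}^2 = 187896335/42

The H^1 norm (squared) on an interval (0, L) is
  ||u||_{H^1}^2 = ∫_0^L u(x)^2 dx + ∫_0^L u'(x)^2 dx.
Compute u'(x) = 12*x**3 + 6*x**2 - 2*x.
Then u(x)^2 = 9*x**8 + 12*x**7 - 2*x**6 - 4*x**5 - 5*x**4 - 4*x**3 + 2*x**2 + 1 and u'(x)^2 = 144*x**6 + 144*x**5 - 12*x**4 - 24*x**3 + 4*x**2.
Integrate each monomial from 0 to 5 using ∫_0^5 c·x^n dx = c·5^(n+1)/(n+1):
  ∫_0^5 u(x)^2 dx = ∫_0^5 (9*x^8 + 12*x^7 - 2*x^6 - 4*x^5 - 5*x^4 - 4*x^3 + 2*x^2 + 1) dx. Term by term:
    ∫_0^5 9*x^8 dx = 1953125;  ∫_0^5 12*x^7 dx = 1171875/2;  ∫_0^5 -2*x^6 dx = -156250/7;
    ∫_0^5 -4*x^5 dx = -31250/3;  ∫_0^5 -5*x^4 dx = -3125;  ∫_0^5 -4*x^3 dx = -625;
    ∫_0^5 2*x^2 dx = 250/3;  ∫_0^5 1 dx = 5.
  Sum: 1953125 + 1171875/2 − 156250/7 − 31250/3 − 3125 − 625 + 250/3 + 5 = 105111835/42.
  ∫_0^5 u'(x)^2 dx = ∫_0^5 (144*x^6 + 144*x^5 - 12*x^4 - 24*x^3 + 4*x^2) dx. Term by term:
    ∫_0^5 144*x^6 dx = 11250000/7;  ∫_0^5 144*x^5 dx = 375000;  ∫_0^5 -12*x^4 dx = -7500;
    ∫_0^5 -24*x^3 dx = -3750;  ∫_0^5 4*x^2 dx = 500/3.
  Sum: 11250000/7 + 375000 − 7500 − 3750 + 500/3 = 41392250/21.
Adding: ||u||_{H^1}^2 = 105111835/42 + 41392250/21 = 187896335/42.


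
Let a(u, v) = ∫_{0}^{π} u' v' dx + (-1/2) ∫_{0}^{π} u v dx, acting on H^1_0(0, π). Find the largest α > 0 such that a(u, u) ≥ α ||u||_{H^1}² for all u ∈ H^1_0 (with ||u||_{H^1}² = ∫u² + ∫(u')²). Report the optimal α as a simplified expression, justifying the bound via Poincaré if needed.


α = 1/4

Coercivity of a(·,·) on H^1_0(0, π) means a(u, u) ≥ α ||u||_{H^1}² for every u ∈ H^1_0.
The interval has length L = π, and Poincaré/coercivity depend only on L. Here a(u, u) = ∫(u')² + (-1/2)·∫u².
Here c = -1/2 < 0 with |c| < (π/L)² = 1, so coercivity still holds. The condition a(u,u) ≥ α||u||_{H^1}² reads (1−α)∫(u')² ≥ (α−c)∫u². Any admissible α is ≤ 1 (rapidly oscillating u have ∫u²/∫(u')² → 0), and α = 1 would force 0 ≥ (1−c)∫u², impossible since c < 1; so 1−α > 0. By the sharp Poincaré inequality on H^1_0 of an interval of length L, ∫(u')² ≥ (π/L)²∫u² with equality for the first sine mode sin(π(x−x₀)/L) (x₀ the left endpoint), so the inequality holds for all u iff (1−α)(π/L)² ≥ α − c, i.e. α ≤ ((π/L)² + c)/((π/L)² + 1) = (1 + c(L/π)²)/(1 + (L/π)²). (Direct route, valid since c ≤ 0: Poincaré gives c∫u² ≥ c(L/π)²∫(u')², so a(u,u) ≥ (1 + c(L/π)²)∫(u')², while ||u||_{H^1}² ≤ (1 + (L/π)²)∫(u')²; dividing yields the same α.) With (π/L)² = 1 and c = -1/2, the largest admissible constant is α = ((π/L)² + c)/((π/L)² + 1).
Simplifying, α = 1/4.


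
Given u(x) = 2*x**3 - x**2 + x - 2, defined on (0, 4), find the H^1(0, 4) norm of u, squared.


||u||_{H^1}^2 = 1391924/105

The H^1 norm (squared) on an interval (0, L) is
  ||u||_{H^1}^2 = ∫_0^L u(x)^2 dx + ∫_0^L u'(x)^2 dx.
Compute u'(x) = 6*x**2 - 2*x + 1.
Then u(x)^2 = 4*x**6 - 4*x**5 + 5*x**4 - 10*x**3 + 5*x**2 - 4*x + 4 and u'(x)^2 = 36*x**4 - 24*x**3 + 16*x**2 - 4*x + 1.
Integrate each monomial from 0 to 4 using ∫_0^4 c·x^n dx = c·4^(n+1)/(n+1):
  ∫_0^4 u(x)^2 dx = ∫_0^4 (4*x^6 - 4*x^5 + 5*x^4 - 10*x^3 + 5*x^2 - 4*x + 4) dx. Term by term:
    ∫_0^4 4*x^6 dx = 65536/7;  ∫_0^4 -4*x^5 dx = -8192/3;  ∫_0^4 5*x^4 dx = 1024;
    ∫_0^4 -10*x^3 dx = -640;  ∫_0^4 5*x^2 dx = 320/3;  ∫_0^4 -4*x dx = -32;
    ∫_0^4 4 dx = 16.
  Sum: 65536/7 − 8192/3 + 1024 − 640 + 320/3 − 32 + 16 = 49744/7.
  ∫_0^4 u'(x)^2 dx = ∫_0^4 (36*x^4 - 24*x^3 + 16*x^2 - 4*x + 1) dx. Term by term:
    ∫_0^4 36*x^4 dx = 36864/5;  ∫_0^4 -24*x^3 dx = -1536;  ∫_0^4 16*x^2 dx = 1024/3;
    ∫_0^4 -4*x dx = -32;  ∫_0^4 1 dx = 4.
  Sum: 36864/5 − 1536 + 1024/3 − 32 + 4 = 92252/15.
Adding: ||u||_{H^1}^2 = 49744/7 + 92252/15 = 1391924/105.


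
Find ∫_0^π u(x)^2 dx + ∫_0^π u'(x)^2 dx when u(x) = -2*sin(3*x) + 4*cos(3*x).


||u||_{H^1(0,π)}^2 = 100*π

u'(x) = -12*sin(3*x) - 6*cos(3*x).
Expand u² and (u')² and integrate term by term on (0, π), using: for integers n ≥ 1, ∫_0^π sin²(nx) dx = ∫_0^π cos²(nx) dx = π/2; for n ≠ n', ∫_0^π sin(nx)sin(n'x) dx = ∫_0^π cos(nx)cos(n'x) dx = 0; and by product-to-sum, ∫_0^π sin(nx)cos(n'x) dx = ½∫_0^π [sin((n+n')x) + sin((n−n')x)] dx, which is 0 when n+n' is even and 2n/(n²−n'²) when n+n' is odd (it need not vanish on (0, π)).
  u² squared terms: (-2)²·∫sin(3x)² dx = 4·π/2 = 2*π;  (4)²·∫cos(3x)² dx = 16·π/2 = 8*π.
  u² cross terms: 2·(-2)·(4)·∫sin(3x)·cos(3x) dx = -16·(0) = 0.
  So ∫_0^π u² dx = 2*π + 8*π + 0 = 10*π.
  (u')² squared terms: (-12)²·∫sin(3x)² dx = 144·π/2 = 72*π;  (-6)²·∫cos(3x)² dx = 36·π/2 = 18*π.
  (u')² cross terms: 2·(-12)·(-6)·∫sin(3x)·cos(3x) dx = 144·(0) = 0.
  So ∫_0^π (u')² dx = 72*π + 18*π + 0 = 90*π.
||u||_{H^1}^2 = (10*π) + (90*π) = 100*π.


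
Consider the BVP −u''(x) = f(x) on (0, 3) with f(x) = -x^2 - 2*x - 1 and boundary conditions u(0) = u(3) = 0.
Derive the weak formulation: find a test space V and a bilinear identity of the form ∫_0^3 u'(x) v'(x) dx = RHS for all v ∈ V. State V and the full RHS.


V = H^1_0(0, 3) (so v(0) = v(3) = 0); weak form: ∫_0^3 u'v' dx = ∫_0^3 (-x^2 - 2*x - 1) v dx for all v ∈ V.

Multiply both sides by a test function v and integrate from 0 to 3:
  ∫_0^3 −u''(x) v(x) dx = ∫_0^3 f(x) v(x) dx.
Integrate the LHS by parts once:
  ∫_0^3 −u'' v dx = −[u'(x) v(x)]_0^3 + ∫_0^3 u'(x) v'(x) dx.
Thus ∫_0^3 u'(x) v'(x) dx = ∫_0^3 f(x) v(x) dx + [u'(x) v(x)]_0^3.
Choose V so that boundary terms are either known or forced to vanish.
u is Dirichlet: u(0) = u(3) = 0. Let V = H^1_0(0, 3); then v(0) = v(3) = 0, and [u' v]_0^3 = 0.
Weak formulation: find u (satisfying any essential BC) such that ∫_0^3 u'(x) v'(x) dx = ∫_0^3 f v dx for all v ∈ V.
Substituting f(x) = -x^2 - 2*x - 1, the right-hand side is ∫_0^3 (-x^2 - 2*x - 1) v dx.


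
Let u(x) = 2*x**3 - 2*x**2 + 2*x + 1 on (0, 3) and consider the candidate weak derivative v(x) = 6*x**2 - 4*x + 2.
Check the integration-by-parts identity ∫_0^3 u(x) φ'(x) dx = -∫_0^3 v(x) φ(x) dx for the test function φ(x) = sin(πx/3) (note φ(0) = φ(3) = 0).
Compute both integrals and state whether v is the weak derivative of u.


LHS = -138/π + 648/π^3, RHS = -138/π + 648/π^3. Yes, v = u' weakly.

u(x) = 2*x**3 - 2*x**2 + 2*x + 1, classical derivative u'(x) = 6*x**2 - 4*x + 2.
φ(x) = sin(πx/3), so φ'(x) = π*cos(π*x/3)/3.
Note φ(0) = φ(3) = 0, so the boundary term u·φ vanishes.
LHS = ∫_0^3 u(x) φ'(x) dx = ∫_0^3 (2*π*x^3*cos(π*x/3)/3 - 2*π*x^2*cos(π*x/3)/3 + 2*π*x*cos(π*x/3)/3 + π*cos(π*x/3)/3) dx. Term by term:
  ∫_0^3 π*cos(π*x/3)/3 dx = 0;  ∫_0^3 -2*π*x^2*cos(π*x/3)/3 dx = 36/π;  ∫_0^3 2*π*x*cos(π*x/3)/3 dx = -12/π;
  ∫_0^3 2*π*x^3*cos(π*x/3)/3 dx = -162/π + 648/π^3.
Sum: 0 + 36/π − 12/π + -162/π + 648/π^3 = -138/π + 648/π^3.
So LHS = -138/π + 648/π^3.
∫_0^3 v(x) φ(x) dx = ∫_0^3 (6*x^2*sin(π*x/3) - 4*x*sin(π*x/3) + 2*sin(π*x/3)) dx. Term by term:
  ∫_0^3 2*sin(π*x/3) dx = 12/π;  ∫_0^3 -4*x*sin(π*x/3) dx = -36/π;  ∫_0^3 6*x^2*sin(π*x/3) dx = -648/π^3 + 162/π.
Sum: 12/π − 36/π + -648/π^3 + 162/π = -648/π^3 + 138/π.
So RHS = -∫_0^3 v(x) φ(x) dx = -138/π + 648/π^3.
LHS = RHS, so the identity holds for this test φ.
Moreover u is smooth here and v(x) = u'(x) = 6*x**2 - 4*x + 2 pointwise, so the identity holds for every test function. Hence v is the weak derivative of u.


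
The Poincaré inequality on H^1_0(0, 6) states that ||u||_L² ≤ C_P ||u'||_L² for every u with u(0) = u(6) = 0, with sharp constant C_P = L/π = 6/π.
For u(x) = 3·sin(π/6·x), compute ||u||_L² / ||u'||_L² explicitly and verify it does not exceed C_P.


||u||_L² / ||u'||_L² = 6/π = C_P.

u(x) = 3·sin(π/6·x), so u'(x) = π*cos(π*x/6)/2.
Writing u(x) = A·sin(kπx/L) with A = 3 and k = 1, use ∫_0^L sin²(kπx/L) dx = L/2 and ∫_0^L cos²(kπx/L) dx = L/2.
u² = 9·sin²(π/6·x) and (u')² = π^2/4·cos²(π/6·x), and each of sin², cos² integrates to L/2 = 3 over (0, 6).
∫_0^6 u² dx = 27, so ||u||_L² = 3*sqrt(3).
∫_0^6 (u')² dx = 3*π^2/4, so ||u'||_L² = sqrt(3)*π/2.
Ratio ||u||_L² / ||u'||_L² = 6/π.
Sharp Poincaré constant on H^1_0(0, 6) is C_P = L/π = 6/π, achieved by sin(π/6·x).
This is the k = 1 eigenfunction (up to amplitude), so the ratio equals the sharp Poincaré constant exactly.


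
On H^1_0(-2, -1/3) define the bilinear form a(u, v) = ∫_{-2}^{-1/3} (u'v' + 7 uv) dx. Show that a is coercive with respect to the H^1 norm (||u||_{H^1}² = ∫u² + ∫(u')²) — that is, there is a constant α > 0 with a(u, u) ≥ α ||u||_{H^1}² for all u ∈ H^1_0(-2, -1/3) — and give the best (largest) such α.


α = 1

Coercivity of a(·,·) on H^1_0(-2, -1/3) means a(u, u) ≥ α ||u||_{H^1}² for every u ∈ H^1_0.
The interval has length L = 5/3, and Poincaré/coercivity depend only on L. Here a(u, u) = ∫(u')² + (7)·∫u².
Here c = 7 ≥ 1, so a(u,u) = ∫(u')² + c∫u² ≥ ∫(u')² + ∫u² = ||u||_{H^1}², i.e. α = 1 works. No larger α is possible: a(u,u) ≥ α||u||_{H^1}² means (1−α)∫(u')² ≥ (α−c)∫u², and for the modes u_n = sin(nπ(x−x₀)/L) (x₀ the left endpoint) one has ∫u_n²/∫(u_n')² = (L/(nπ))² → 0, so a(u_n,u_n)/||u_n||_{H^1}² → 1. Hence the optimal constant is α = 1.
Therefore α = 1.
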